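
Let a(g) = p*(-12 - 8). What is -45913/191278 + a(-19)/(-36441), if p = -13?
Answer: -1722847913/6970361598 ≈ -0.24717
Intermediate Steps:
a(g) = 260 (a(g) = -13*(-12 - 8) = -13*(-20) = 260)
-45913/191278 + a(-19)/(-36441) = -45913/191278 + 260/(-36441) = -45913*1/191278 + 260*(-1/36441) = -45913/191278 - 260/36441 = -1722847913/6970361598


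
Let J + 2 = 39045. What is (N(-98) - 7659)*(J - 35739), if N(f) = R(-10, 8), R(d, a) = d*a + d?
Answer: -25602696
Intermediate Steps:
J = 39043 (J = -2 + 39045 = 39043)
R(d, a) = d + a*d (R(d, a) = a*d + d = d + a*d)
N(f) = -90 (N(f) = -10*(1 + 8) = -10*9 = -90)
(N(-98) - 7659)*(J - 35739) = (-90 - 7659)*(39043 - 35739) = -7749*3304 = -25602696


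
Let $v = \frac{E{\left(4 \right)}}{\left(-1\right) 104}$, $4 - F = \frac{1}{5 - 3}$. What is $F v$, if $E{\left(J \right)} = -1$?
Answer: $\frac{7}{208} \approx 0.033654$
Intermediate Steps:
$F = \frac{7}{2}$ ($F = 4 - \frac{1}{5 - 3} = 4 - \frac{1}{2} = \frac{7}{2} \approx 3.5$)
$v = \frac{1}{104}$ ($v = - \frac{1}{\left(-1\right) 104} = - \frac{1}{-104} = \left(-1\right) \left(- \frac{1}{104}\right) = \frac{1}{104} \approx 0.0096154$)
$F v = \frac{7}{2} \cdot \frac{1}{104} = \frac{7}{208}$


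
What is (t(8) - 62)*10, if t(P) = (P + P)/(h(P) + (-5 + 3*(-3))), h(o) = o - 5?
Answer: -6980/11 ≈ -634.54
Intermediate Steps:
h(o) = -5 + o
t(P) = 2*P/(-19 + P) (t(P) = (P + P)/((-5 + P) + (-5 + 3*(-3))) = (2*P)/((-5 + P) + (-5 - 9)) = (2*P)/((-5 + P) - 14) = (2*P)/(-19 + P) = 2*P/(-19 + P))
(t(8) - 62)*10 = (2*8/(-19 + 8) - 62)*10 = (2*8/(-11) - 62)*10 = (2*8*(-1/11) - 62)*10 = (-16/11 - 62)*10 = -698/11*10 = -6980/11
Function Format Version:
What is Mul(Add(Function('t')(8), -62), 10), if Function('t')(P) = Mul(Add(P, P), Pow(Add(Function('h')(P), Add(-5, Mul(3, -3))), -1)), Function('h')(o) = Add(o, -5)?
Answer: Rational(-6980, 11) ≈ -634.54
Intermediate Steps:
Function('h')(o) = Add(-5, o)
Function('t')(P) = Mul(2, P, Pow(Add(-19, P), -1)) (Function('t')(P) = Mul(Add(P, P), Pow(Add(Add(-5, P), Add(-5, Mul(3, -3))), -1)) = Mul(Mul(2, P), Pow(Add(Add(-5, P), Add(-5, -9)), -1)) = Mul(Mul(2, P), Pow(Add(Add(-5, P), -14), -1)) = Mul(Mul(2, P), Pow(Add(-19, P), -1)) = Mul(2, P, Pow(Add(-19, P), -1)))
Mul(Add(Function('t')(8), -62), 10) = Mul(Add(Mul(2, 8, Pow(Add(-19, 8), -1)), -62), 10) = Mul(Add(Mul(2, 8, Pow(-11, -1)), -62), 10) = Mul(Add(Mul(2, 8, Rational(-1, 11)), -62), 10) = Mul(Add(Rational(-16, 11), -62), 10) = Mul(Rational(-698, 11), 10) = Rational(-6980, 11)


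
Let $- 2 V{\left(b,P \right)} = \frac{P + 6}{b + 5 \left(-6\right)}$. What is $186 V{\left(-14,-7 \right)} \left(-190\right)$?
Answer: $\frac{8835}{22} \approx 401.59$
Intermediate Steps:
$V{\left(b,P \right)} = - \frac{6 + P}{2 \left(-30 + b\right)}$ ($V{\left(b,P \right)} = - \frac{\left(P + 6\right) \frac{1}{b + 5 \left(-6\right)}}{2} = - \frac{\left(6 + P\right) \frac{1}{b - 30}}{2} = - \frac{\left(6 + P\right) \frac{1}{-30 + b}}{2} = - \frac{\frac{1}{-30 + b} \left(6 + P\right)}{2} = - \frac{6 + P}{2 \left(-30 + b\right)}$)
$186 V{\left(-14,-7 \right)} \left(-190\right) = 186 \frac{-6 - -7}{2 \left(-30 - 14\right)} \left(-190\right) = 186 \frac{-6 + 7}{2 \left(-44\right)} \left(-190\right) = 186 \cdot \frac{1}{2} \left(- \frac{1}{44}\right) 1 \left(-190\right) = 186 \left(- \frac{1}{88}\right) \left(-190\right) = \left(- \frac{93}{44}\right) \left(-190\right) = \frac{8835}{22}$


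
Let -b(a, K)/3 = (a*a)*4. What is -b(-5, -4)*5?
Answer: 1500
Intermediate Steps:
b(a, K) = -12*a² (b(a, K) = -3*a*a*4 = -3*a²*4 = -12*a²)
-b(-5, -4)*5 = -(-12)*(-5)²*5 = -(-12)*25*5 = -1*(-300)*5 = 300*5 = 1500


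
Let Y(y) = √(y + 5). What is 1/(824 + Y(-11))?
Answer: 412/339491 - I*√6/678982 ≈ 0.0012136 - 3.6076e-6*I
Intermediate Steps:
Y(y) = √(5 + y)
1/(824 + Y(-11)) = 1/(824 + √(5 - 11)) = 1/(824 + √(-6)) = 1/(824 + I*√6)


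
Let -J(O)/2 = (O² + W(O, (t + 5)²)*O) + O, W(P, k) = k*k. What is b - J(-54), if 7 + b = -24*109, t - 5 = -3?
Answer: -256207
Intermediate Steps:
t = 2 (t = 5 - 3 = 2)
W(P, k) = k²
J(O) = -4804*O - 2*O² (J(O) = -2*((O² + ((2 + 5)²)²*O) + O) = -2*((O² + (7²)²*O) + O) = -2*((O² + 49²*O) + O) = -2*((O² + 2401*O) + O) = -2*(O² + 2402*O) = -4804*O - 2*O²)
b = -2623 (b = -7 - 24*109 = -7 - 2616 = -2623)
b - J(-54) = -2623 - (-2)*(-54)*(2402 - 54) = -2623 - (-2)*(-54)*2348 = -2623 - 1*253584 = -2623 - 253584 = -256207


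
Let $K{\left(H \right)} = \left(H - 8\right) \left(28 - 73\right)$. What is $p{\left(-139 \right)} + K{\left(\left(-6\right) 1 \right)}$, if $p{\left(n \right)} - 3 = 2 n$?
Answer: $355$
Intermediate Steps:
$p{\left(n \right)} = 3 + 2 n$
$K{\left(H \right)} = 360 - 45 H$ ($K{\left(H \right)} = \left(-8 + H\right) \left(-45\right) = 360 - 45 H$)
$p{\left(-139 \right)} + K{\left(\left(-6\right) 1 \right)} = \left(3 + 2 \left(-139\right)\right) + \left(360 - 45 \left(\left(-6\right) 1\right)\right) = \left(3 - 278\right) + \left(360 - -270\right) = -275 + \left(360 + 270\right) = -275 + 630 = 355$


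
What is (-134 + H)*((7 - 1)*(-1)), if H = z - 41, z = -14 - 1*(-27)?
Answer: 972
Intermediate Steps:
z = 13 (z = -14 + 27 = 13)
H = -28 (H = 13 - 41 = -28)
(-134 + H)*((7 - 1)*(-1)) = (-134 - 28)*((7 - 1)*(-1)) = -972*(-1) = -162*(-6) = 972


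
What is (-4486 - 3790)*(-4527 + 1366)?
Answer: 26160436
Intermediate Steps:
(-4486 - 3790)*(-4527 + 1366) = -8276*(-3161) = 26160436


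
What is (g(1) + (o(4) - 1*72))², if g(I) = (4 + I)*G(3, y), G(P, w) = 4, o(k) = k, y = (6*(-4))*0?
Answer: 2304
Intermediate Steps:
y = 0 (y = -24*0 = 0)
g(I) = 16 + 4*I (g(I) = (4 + I)*4 = 16 + 4*I)
(g(1) + (o(4) - 1*72))² = ((16 + 4*1) + (4 - 1*72))² = ((16 + 4) + (4 - 72))² = (20 - 68)² = (-48)² = 2304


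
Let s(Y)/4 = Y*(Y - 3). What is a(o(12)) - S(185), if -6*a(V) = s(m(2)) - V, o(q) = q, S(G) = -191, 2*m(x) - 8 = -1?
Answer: 1151/6 ≈ 191.83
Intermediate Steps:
m(x) = 7/2 (m(x) = 4 + (1/2)*(-1) = 4 - 1/2 = 7/2)
s(Y) = 4*Y*(-3 + Y) (s(Y) = 4*(Y*(Y - 3)) = 4*(Y*(-3 + Y)) = 4*Y*(-3 + Y))
a(V) = -7/6 + V/6 (a(V) = -(4*(7/2)*(-3 + 7/2) - V)/6 = -(4*(7/2)*(1/2) - V)/6 = -(7 - V)/6 = -7/6 + V/6)
a(o(12)) - S(185) = (-7/6 + (1/6)*12) - 1*(-191) = (-7/6 + 2) + 191 = 5/6 + 191 = 1151/6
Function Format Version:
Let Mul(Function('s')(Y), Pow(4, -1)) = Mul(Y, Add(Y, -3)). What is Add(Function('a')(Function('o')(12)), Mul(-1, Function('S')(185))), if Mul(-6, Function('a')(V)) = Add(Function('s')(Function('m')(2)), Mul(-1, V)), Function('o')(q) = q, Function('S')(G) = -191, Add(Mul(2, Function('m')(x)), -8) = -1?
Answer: Rational(1151, 6) ≈ 191.83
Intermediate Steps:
Function('m')(x) = Rational(7, 2) (Function('m')(x) = Add(4, Mul(Rational(1, 2), -1)) = Add(4, Rational(-1, 2)) = Rational(7, 2))
Function('s')(Y) = Mul(4, Y, Add(-3, Y)) (Function('s')(Y) = Mul(4, Mul(Y, Add(Y, -3))) = Mul(4, Mul(Y, Add(-3, Y))) = Mul(4, Y, Add(-3, Y)))
Function('a')(V) = Add(Rational(-7, 6), Mul(Rational(1, 6), V)) (Function('a')(V) = Mul(Rational(-1, 6), Add(Mul(4, Rational(7, 2), Add(-3, Rational(7, 2))), Mul(-1, V))) = Mul(Rational(-1, 6), Add(Mul(4, Rational(7, 2), Rational(1, 2)), Mul(-1, V))) = Mul(Rational(-1, 6), Add(7, Mul(-1, V))) = Add(Rational(-7, 6), Mul(Rational(1, 6), V)))
Add(Function('a')(Function('o')(12)), Mul(-1, Function('S')(185))) = Add(Add(Rational(-7, 6), Mul(Rational(1, 6), 12)), Mul(-1, -191)) = Add(Add(Rational(-7, 6), 2), 191) = Add(Rational(5, 6), 191) = Rational(1151, 6)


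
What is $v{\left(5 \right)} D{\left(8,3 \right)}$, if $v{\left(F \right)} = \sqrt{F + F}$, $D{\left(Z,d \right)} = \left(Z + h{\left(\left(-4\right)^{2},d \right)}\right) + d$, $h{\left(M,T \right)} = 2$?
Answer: $13 \sqrt{10} \approx 41.11$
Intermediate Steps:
$D{\left(Z,d \right)} = 2 + Z + d$ ($D{\left(Z,d \right)} = \left(Z + 2\right) + d = \left(2 + Z\right) + d = 2 + Z + d$)
$v{\left(F \right)} = \sqrt{2} \sqrt{F}$ ($v{\left(F \right)} = \sqrt{2 F} = \sqrt{2} \sqrt{F}$)
$v{\left(5 \right)} D{\left(8,3 \right)} = \sqrt{2} \sqrt{5} \left(2 + 8 + 3\right) = \sqrt{10} \cdot 13 = 13 \sqrt{10}$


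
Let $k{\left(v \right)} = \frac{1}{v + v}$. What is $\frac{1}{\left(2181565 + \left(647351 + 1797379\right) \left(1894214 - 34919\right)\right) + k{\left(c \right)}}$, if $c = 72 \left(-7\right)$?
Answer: $\frac{1008}{4581840258490319} \approx 2.2 \cdot 10^{-13}$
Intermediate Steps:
$c = -504$
$k{\left(v \right)} = \frac{1}{2 v}$
$\frac{1}{\left(2181565 + \left(647351 + 1797379\right) \left(1894214 - 34919\right)\right) + k{\left(c \right)}} = \frac{1}{\left(2181565 + \left(647351 + 1797379\right) \left(1894214 - 34919\right)\right) + \frac{1}{2 \left(-504\right)}} = \frac{1}{\left(2181565 + 2444730 \cdot 1859295\right) + \frac{1}{2} \left(- \frac{1}{504}\right)} = \frac{1}{\left(2181565 + 4545474265350\right) - \frac{1}{1008}} = \frac{1}{4545476446915 - \frac{1}{1008}} = \frac{1}{\frac{4581840258490319}{1008}} = \frac{1008}{4581840258490319}$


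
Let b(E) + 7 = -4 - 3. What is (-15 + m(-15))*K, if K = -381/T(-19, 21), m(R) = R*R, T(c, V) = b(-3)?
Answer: 5715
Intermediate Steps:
b(E) = -14 (b(E) = -7 + (-4 - 3) = -7 - 7 = -14)
T(c, V) = -14
m(R) = R²
K = 381/14 (K = -381/(-14) = -381*(-1/14) = 381/14 ≈ 27.214)
(-15 + m(-15))*K = (-15 + (-15)²)*(381/14) = (-15 + 225)*(381/14) = 210*(381/14) = 5715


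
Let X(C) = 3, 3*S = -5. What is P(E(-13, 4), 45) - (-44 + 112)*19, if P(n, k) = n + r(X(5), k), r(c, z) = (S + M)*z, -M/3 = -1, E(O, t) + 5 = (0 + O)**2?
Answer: -1068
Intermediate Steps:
S = -5/3 (S = (1/3)*(-5) = -5/3 ≈ -1.6667)
E(O, t) = -5 + O**2 (E(O, t) = -5 + (0 + O)**2 = -5 + O**2)
M = 3 (M = -3*(-1) = 3)
r(c, z) = 4*z/3 (r(c, z) = (-5/3 + 3)*z = 4*z/3)
P(n, k) = n + 4*k/3
P(E(-13, 4), 45) - (-44 + 112)*19 = ((-5 + (-13)**2) + (4/3)*45) - (-44 + 112)*19 = ((-5 + 169) + 60) - 68*19 = (164 + 60) - 1*1292 = 224 - 1292 = -1068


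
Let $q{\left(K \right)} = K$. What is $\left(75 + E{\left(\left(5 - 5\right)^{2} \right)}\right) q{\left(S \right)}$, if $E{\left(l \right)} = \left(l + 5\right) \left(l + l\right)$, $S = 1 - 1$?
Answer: $0$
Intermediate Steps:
$S = 0$ ($S = 1 - 1 = 0$)
$E{\left(l \right)} = 2 l \left(5 + l\right)$ ($E{\left(l \right)} = \left(5 + l\right) 2 l = 2 l \left(5 + l\right)$)
$\left(75 + E{\left(\left(5 - 5\right)^{2} \right)}\right) q{\left(S \right)} = \left(75 + 2 \left(5 - 5\right)^{2} \left(5 + \left(5 - 5\right)^{2}\right)\right) 0 = \left(75 + 2 \cdot 0^{2} \left(5 + 0^{2}\right)\right) 0 = \left(75 + 2 \cdot 0 \left(5 + 0\right)\right) 0 = \left(75 + 2 \cdot 0 \cdot 5\right) 0 = \left(75 + 0\right) 0 = 75 \cdot 0 = 0$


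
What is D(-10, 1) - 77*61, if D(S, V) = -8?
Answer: -4705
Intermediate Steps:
D(-10, 1) - 77*61 = -8 - 77*61 = -8 - 4697 = -4705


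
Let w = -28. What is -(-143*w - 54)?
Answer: -3950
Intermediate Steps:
-(-143*w - 54) = -(-143*(-28) - 54) = -(4004 - 54) = -1*3950 = -3950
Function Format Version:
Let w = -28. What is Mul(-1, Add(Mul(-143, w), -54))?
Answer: -3950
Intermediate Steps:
Mul(-1, Add(Mul(-143, w), -54)) = Mul(-1, Add(Mul(-143, -28), -54)) = Mul(-1, Add(4004, -54)) = Mul(-1, 3950) = -3950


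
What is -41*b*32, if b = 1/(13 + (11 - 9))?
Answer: -1312/15 ≈ -87.467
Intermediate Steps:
b = 1/15 (b = 1/(13 + 2) = 1/15 ≈ 0.066667)
-41*b*32 = -41*1/15*32 = -41/15*32 = -1312/15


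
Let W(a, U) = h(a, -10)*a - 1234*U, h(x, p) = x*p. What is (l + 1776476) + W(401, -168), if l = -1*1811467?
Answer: -1435689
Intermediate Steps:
h(x, p) = p*x
W(a, U) = -1234*U - 10*a² (W(a, U) = (-10*a)*a - 1234*U = -10*a² - 1234*U = -1234*U - 10*a²)
l = -1811467
(l + 1776476) + W(401, -168) = (-1811467 + 1776476) + (-1234*(-168) - 10*401²) = -34991 + (207312 - 10*160801) = -34991 + (207312 - 1608010) = -34991 - 1400698 = -1435689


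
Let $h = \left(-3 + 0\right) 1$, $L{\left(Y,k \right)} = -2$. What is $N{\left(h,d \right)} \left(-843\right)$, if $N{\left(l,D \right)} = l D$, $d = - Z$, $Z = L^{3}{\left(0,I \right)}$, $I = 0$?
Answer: $20232$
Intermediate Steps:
$h = -3$ ($h = \left(-3\right) 1 = -3$)
$Z = -8$ ($Z = \left(-2\right)^{3} = -8$)
$d = 8$ ($d = \left(-1\right) \left(-8\right) = 8$)
$N{\left(l,D \right)} = D l$
$N{\left(h,d \right)} \left(-843\right) = 8 \left(-3\right) \left(-843\right) = \left(-24\right) \left(-843\right) = 20232$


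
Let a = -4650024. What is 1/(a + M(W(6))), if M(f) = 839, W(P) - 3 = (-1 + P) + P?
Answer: -1/4649185 ≈ -2.1509e-7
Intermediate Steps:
W(P) = 2 + 2*P (W(P) = 3 + ((-1 + P) + P) = 3 + (-1 + 2*P) = 2 + 2*P)
1/(a + M(W(6))) = 1/(-4650024 + 839) = 1/(-4649185) = -1/4649185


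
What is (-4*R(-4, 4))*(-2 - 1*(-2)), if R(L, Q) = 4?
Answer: 0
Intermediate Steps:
(-4*R(-4, 4))*(-2 - 1*(-2)) = (-4*4)*(-2 - 1*(-2)) = -16*(-2 + 2) = -16*0 = 0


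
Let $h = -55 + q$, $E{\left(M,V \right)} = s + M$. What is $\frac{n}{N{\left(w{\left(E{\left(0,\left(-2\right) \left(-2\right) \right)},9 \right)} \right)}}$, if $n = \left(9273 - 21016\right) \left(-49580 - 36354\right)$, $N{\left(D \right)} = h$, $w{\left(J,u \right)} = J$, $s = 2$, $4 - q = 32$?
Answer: $- \frac{1009122962}{83} \approx -1.2158 \cdot 10^{7}$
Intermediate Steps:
$q = -28$ ($q = 4 - 32 = -28$)
$E{\left(M,V \right)} = 2 + M$
$h = -83$ ($h = -55 - 28 = -83$)
$N{\left(D \right)} = -83$
$n = 1009122962$ ($n = \left(-11743\right) \left(-85934\right) = 1009122962$)
$\frac{n}{N{\left(w{\left(E{\left(0,\left(-2\right) \left(-2\right) \right)},9 \right)} \right)}} = \frac{1009122962}{-83} = 1009122962 \left(- \frac{1}{83}\right) = - \frac{1009122962}{83}$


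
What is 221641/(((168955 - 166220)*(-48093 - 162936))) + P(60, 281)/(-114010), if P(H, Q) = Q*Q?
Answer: -1541800195/2224936722 ≈ -0.69296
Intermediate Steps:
P(H, Q) = Q²
221641/(((168955 - 166220)*(-48093 - 162936))) + P(60, 281)/(-114010) = 221641/(((168955 - 166220)*(-48093 - 162936))) + 281²/(-114010) = 221641/((2735*(-211029))) + 78961*(-1/114010) = 221641/(-577164315) - 78961/114010 = 221641*(-1/577164315) - 78961/114010 = -31663/82452045 - 78961/114010 = -1541800195/2224936722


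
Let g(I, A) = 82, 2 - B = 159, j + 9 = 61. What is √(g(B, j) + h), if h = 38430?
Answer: 4*√2407 ≈ 196.24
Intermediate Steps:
j = 52 (j = -9 + 61 = 52)
B = -157 (B = 2 - 1*159 = 2 - 159 = -157)
√(g(B, j) + h) = √(82 + 38430) = √38512 = 4*√2407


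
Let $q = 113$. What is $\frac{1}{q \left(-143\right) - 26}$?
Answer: $- \frac{1}{16185} \approx -6.1786 \cdot 10^{-5}$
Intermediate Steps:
$\frac{1}{q \left(-143\right) - 26} = \frac{1}{113 \left(-143\right) - 26} = \frac{1}{-16159 - 26} = \frac{1}{-16185} = - \frac{1}{16185}$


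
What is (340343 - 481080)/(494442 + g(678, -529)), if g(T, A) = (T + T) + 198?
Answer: -140737/495996 ≈ -0.28375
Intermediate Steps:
g(T, A) = 198 + 2*T (g(T, A) = 2*T + 198 = 198 + 2*T)
(340343 - 481080)/(494442 + g(678, -529)) = (340343 - 481080)/(494442 + (198 + 2*678)) = -140737/(494442 + (198 + 1356)) = -140737/(494442 + 1554) = -140737/495996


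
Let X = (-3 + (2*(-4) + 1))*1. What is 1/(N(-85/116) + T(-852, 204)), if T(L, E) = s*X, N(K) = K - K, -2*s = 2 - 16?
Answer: -1/70 ≈ -0.014286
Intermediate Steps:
s = 7 (s = -(2 - 16)/2 = -½*(-14) = 7)
X = -10 (X = (-3 + (-8 + 1))*1 = (-3 - 7)*1 = -10*1 = -10)
N(K) = 0
T(L, E) = -70 (T(L, E) = 7*(-10) = -70)
1/(N(-85/116) + T(-852, 204)) = 1/(0 - 70) = 1/(-70) = -1/70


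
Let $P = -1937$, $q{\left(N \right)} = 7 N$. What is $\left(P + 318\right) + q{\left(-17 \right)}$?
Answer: $-1738$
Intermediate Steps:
$\left(P + 318\right) + q{\left(-17 \right)} = \left(-1937 + 318\right) + 7 \left(-17\right) = -1619 - 119 = -1738$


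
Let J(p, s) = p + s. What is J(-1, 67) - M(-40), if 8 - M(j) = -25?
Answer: 33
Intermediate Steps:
M(j) = 33 (M(j) = 8 - 1*(-25) = 8 + 25 = 33)
J(-1, 67) - M(-40) = (-1 + 67) - 1*33 = 66 - 33 = 33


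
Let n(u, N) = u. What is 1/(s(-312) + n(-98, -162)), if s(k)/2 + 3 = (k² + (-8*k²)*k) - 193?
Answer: 1/486135446 ≈ 2.0570e-9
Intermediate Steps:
s(k) = -392 - 16*k³ + 2*k² (s(k) = -6 + 2*((k² + (-8*k²)*k) - 193) = -6 + 2*((k² - 8*k³) - 193) = -6 + 2*(-193 + k² - 8*k³) = -6 + (-386 - 16*k³ + 2*k²) = -392 - 16*k³ + 2*k²)
1/(s(-312) + n(-98, -162)) = 1/((-392 - 16*(-312)³ + 2*(-312)²) - 98) = 1/((-392 - 16*(-30371328) + 2*97344) - 98) = 1/((-392 + 485941248 + 194688) - 98) = 1/(486135544 - 98) = 1/486135446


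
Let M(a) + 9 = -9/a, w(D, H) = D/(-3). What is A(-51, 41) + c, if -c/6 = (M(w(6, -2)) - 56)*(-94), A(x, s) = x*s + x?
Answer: -36264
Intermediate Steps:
A(x, s) = x + s*x (A(x, s) = s*x + x = x + s*x)
w(D, H) = -D/3 (w(D, H) = D*(-⅓) = -D/3)
M(a) = -9 - 9/a
c = -34122 (c = -6*((-9 - 9/((-⅓*6))) - 56)*(-94) = -6*((-9 - 9/(-2)) - 56)*(-94) = -6*((-9 - 9*(-½)) - 56)*(-94) = -6*((-9 + 9/2) - 56)*(-94) = -6*(-9/2 - 56)*(-94) = -(-363)*(-94) = -6*5687 = -34122)
A(-51, 41) + c = -51*(1 + 41) - 34122 = -51*42 - 34122 = -2142 - 34122 = -36264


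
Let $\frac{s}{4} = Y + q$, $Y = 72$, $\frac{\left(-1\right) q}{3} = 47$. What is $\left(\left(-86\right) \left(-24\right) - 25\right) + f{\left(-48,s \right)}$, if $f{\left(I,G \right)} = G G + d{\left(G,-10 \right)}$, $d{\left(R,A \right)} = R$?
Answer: $77939$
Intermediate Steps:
$q = -141$ ($q = \left(-3\right) 47 = -141$)
$s = -276$ ($s = 4 \left(72 - 141\right) = 4 \left(-69\right) = -276$)
$f{\left(I,G \right)} = G + G^{2}$ ($f{\left(I,G \right)} = G G + G = G^{2} + G = G + G^{2}$)
$\left(\left(-86\right) \left(-24\right) - 25\right) + f{\left(-48,s \right)} = \left(\left(-86\right) \left(-24\right) - 25\right) - 276 \left(1 - 276\right) = \left(2064 - 25\right) - -75900 = 2039 + 75900 = 77939$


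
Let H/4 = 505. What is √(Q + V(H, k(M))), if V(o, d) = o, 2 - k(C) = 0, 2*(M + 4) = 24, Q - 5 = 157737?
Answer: √159762 ≈ 399.70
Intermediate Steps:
Q = 157742 (Q = 5 + 157737 = 157742)
M = 8 (M = -4 + (½)*24 = -4 + 12 = 8)
k(C) = 2 (k(C) = 2 - 1*0 = 2 + 0 = 2)
H = 2020 (H = 4*505 = 2020)
√(Q + V(H, k(M))) = √(157742 + 2020) = √159762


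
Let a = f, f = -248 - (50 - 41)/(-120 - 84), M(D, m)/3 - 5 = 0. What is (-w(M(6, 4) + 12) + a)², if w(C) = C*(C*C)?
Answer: 1836851643025/4624 ≈ 3.9724e+8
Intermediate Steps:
M(D, m) = 15 (M(D, m) = 15 + 3*0 = 15 + 0 = 15)
w(C) = C³ (w(C) = C*C² = C³)
f = -16861/68 (f = -248 - 9/(-204) = -248 - 9*(-1)/204 = -248 - 1*(-3/68) = -248 + 3/68 = -16861/68 ≈ -247.96)
a = -16861/68 ≈ -247.96
(-w(M(6, 4) + 12) + a)² = (-(15 + 12)³ - 16861/68)² = (-1*27³ - 16861/68)² = (-1*19683 - 16861/68)² = (-19683 - 16861/68)² = (-1355305/68)² = 1836851643025/4624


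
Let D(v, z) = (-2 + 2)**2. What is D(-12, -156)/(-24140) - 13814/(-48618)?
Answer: 6907/24309 ≈ 0.28413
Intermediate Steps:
D(v, z) = 0 (D(v, z) = 0**2 = 0)
D(-12, -156)/(-24140) - 13814/(-48618) = 0/(-24140) - 13814/(-48618) = 0*(-1/24140) - 13814*(-1/48618) = 0 + 6907/24309 = 6907/24309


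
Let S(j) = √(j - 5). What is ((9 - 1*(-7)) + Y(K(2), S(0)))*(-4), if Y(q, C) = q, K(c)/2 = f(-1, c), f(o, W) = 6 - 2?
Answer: -96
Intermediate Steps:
S(j) = √(-5 + j)
f(o, W) = 4
K(c) = 8 (K(c) = 2*4 = 8)
((9 - 1*(-7)) + Y(K(2), S(0)))*(-4) = ((9 - 1*(-7)) + 8)*(-4) = ((9 + 7) + 8)*(-4) = (16 + 8)*(-4) = 24*(-4) = -96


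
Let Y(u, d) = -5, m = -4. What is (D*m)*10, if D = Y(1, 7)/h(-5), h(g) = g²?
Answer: 8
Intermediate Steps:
D = -⅕ (D = -5/((-5)²) = -5/25 = -5*1/25 = -⅕ ≈ -0.20000)
(D*m)*10 = -⅕*(-4)*10 = (⅘)*10 = 8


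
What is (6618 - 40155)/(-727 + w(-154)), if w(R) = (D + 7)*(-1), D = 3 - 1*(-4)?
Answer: 11179/247 ≈ 45.259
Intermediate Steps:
D = 7 (D = 3 + 4 = 7)
w(R) = -14 (w(R) = (7 + 7)*(-1) = 14*(-1) = -14)
(6618 - 40155)/(-727 + w(-154)) = (6618 - 40155)/(-727 - 14) = -33537/(-741) = -33537*(-1/741) = 11179/247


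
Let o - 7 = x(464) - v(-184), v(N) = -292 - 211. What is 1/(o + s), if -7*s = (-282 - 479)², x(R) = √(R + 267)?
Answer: -4028857/331258917782 - 49*√731/331258917782 ≈ -1.2166e-5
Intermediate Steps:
v(N) = -503
x(R) = √(267 + R)
s = -579121/7 (s = -(-282 - 479)²/7 = -⅐*(-761)² = -⅐*579121 = -579121/7 ≈ -82732.)
o = 510 + √731 (o = 7 + (√(267 + 464) - 1*(-503)) = 7 + (√731 + 503) = 7 + (503 + √731) = 510 + √731 ≈ 537.04)
1/(o + s) = 1/((510 + √731) - 579121/7) = 1/(-575551/7 + √731)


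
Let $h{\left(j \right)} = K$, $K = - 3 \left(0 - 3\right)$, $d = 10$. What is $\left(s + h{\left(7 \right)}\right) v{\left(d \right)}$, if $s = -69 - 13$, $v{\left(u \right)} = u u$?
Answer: $-7300$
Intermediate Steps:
$K = 9$ ($K = \left(-3\right) \left(-3\right) = 9$)
$h{\left(j \right)} = 9$
$v{\left(u \right)} = u^{2}$
$s = -82$
$\left(s + h{\left(7 \right)}\right) v{\left(d \right)} = \left(-82 + 9\right) 10^{2} = \left(-73\right) 100 = -7300$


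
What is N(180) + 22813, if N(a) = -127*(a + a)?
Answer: -22907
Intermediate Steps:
N(a) = -254*a
N(180) + 22813 = -254*180 + 22813 = -45720 + 22813 = -22907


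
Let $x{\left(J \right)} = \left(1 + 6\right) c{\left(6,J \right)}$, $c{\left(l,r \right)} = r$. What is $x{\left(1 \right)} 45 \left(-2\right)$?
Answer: $-630$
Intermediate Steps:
$x{\left(J \right)} = 7 J$ ($x{\left(J \right)} = \left(1 + 6\right) J = 7 J$)
$x{\left(1 \right)} 45 \left(-2\right) = 7 \cdot 1 \cdot 45 \left(-2\right) = 7 \cdot 45 \left(-2\right) = 315 \left(-2\right) = -630$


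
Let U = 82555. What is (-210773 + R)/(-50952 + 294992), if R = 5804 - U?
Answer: -71881/61010 ≈ -1.1782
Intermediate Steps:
R = -76751 (R = 5804 - 1*82555 = 5804 - 82555 = -76751)
(-210773 + R)/(-50952 + 294992) = (-210773 - 76751)/(-50952 + 294992) = -287524/244040 = -287524*1/244040 = -71881/61010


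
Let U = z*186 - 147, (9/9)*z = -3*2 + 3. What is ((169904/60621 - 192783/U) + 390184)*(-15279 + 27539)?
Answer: 13639179861915572/2849187 ≈ 4.7870e+9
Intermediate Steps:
z = -3 (z = -3*2 + 3 = -6 + 3 = -3)
U = -705 (U = -3*186 - 147 = -558 - 147 = -705)
((169904/60621 - 192783/U) + 390184)*(-15279 + 27539) = ((169904/60621 - 192783/(-705)) + 390184)*(-15279 + 27539) = ((169904*(1/60621) - 192783*(-1/705)) + 390184)*12260 = ((169904/60621 + 64261/235) + 390184)*12260 = (3935493521/14245935 + 390184)*12260 = (5562471395561/14245935)*12260 = 13639179861915572/2849187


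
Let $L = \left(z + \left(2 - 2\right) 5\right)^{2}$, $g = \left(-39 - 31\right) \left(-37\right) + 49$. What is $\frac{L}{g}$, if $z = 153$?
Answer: $\frac{23409}{2639} \approx 8.8704$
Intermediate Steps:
$g = 2639$ ($g = \left(-70\right) \left(-37\right) + 49 = 2590 + 49 = 2639$)
$L = 23409$ ($L = \left(153 + \left(2 - 2\right) 5\right)^{2} = \left(153 + 0 \cdot 5\right)^{2} = \left(153 + 0\right)^{2} = 153^{2} = 23409$)
$\frac{L}{g} = \frac{23409}{2639}$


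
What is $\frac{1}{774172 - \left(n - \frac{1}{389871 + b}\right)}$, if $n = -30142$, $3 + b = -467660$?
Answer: $\frac{77792}{62569194687} \approx 1.2433 \cdot 10^{-6}$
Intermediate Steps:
$b = -467663$ ($b = -3 - 467660 = -467663$)
$\frac{1}{774172 - \left(n - \frac{1}{389871 + b}\right)} = \frac{1}{774172 + \left(\frac{1}{389871 - 467663} - -30142\right)} = \frac{1}{774172 + \left(\frac{1}{-77792} + 30142\right)} = \frac{1}{774172 + \left(- \frac{1}{77792} + 30142\right)} = \frac{1}{774172 + \frac{2344806463}{77792}} = \frac{1}{\frac{62569194687}{77792}} = \frac{77792}{62569194687}$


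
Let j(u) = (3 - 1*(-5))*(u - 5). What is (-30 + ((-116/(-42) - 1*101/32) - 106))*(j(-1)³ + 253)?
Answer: 10113341723/672 ≈ 1.5050e+7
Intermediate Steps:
j(u) = -40 + 8*u (j(u) = (3 + 5)*(-5 + u) = 8*(-5 + u) = -40 + 8*u)
(-30 + ((-116/(-42) - 1*101/32) - 106))*(j(-1)³ + 253) = (-30 + ((-116/(-42) - 1*101/32) - 106))*((-40 + 8*(-1))³ + 253) = (-30 + ((-116*(-1/42) - 101*1/32) - 106))*((-40 - 8)³ + 253) = (-30 + ((58/21 - 101/32) - 106))*((-48)³ + 253) = (-30 + (-265/672 - 106))*(-110592 + 253) = (-30 - 71497/672)*(-110339) = -91657/672*(-110339) = 10113341723/672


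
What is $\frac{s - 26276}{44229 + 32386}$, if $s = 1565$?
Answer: $- \frac{24711}{76615} \approx -0.32253$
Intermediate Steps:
$\frac{s - 26276}{44229 + 32386} = \frac{1565 - 26276}{44229 + 32386} = - \frac{24711}{76615}$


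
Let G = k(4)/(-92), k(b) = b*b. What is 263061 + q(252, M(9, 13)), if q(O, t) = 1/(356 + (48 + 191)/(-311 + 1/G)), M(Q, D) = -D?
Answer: 118402705123/450096 ≈ 2.6306e+5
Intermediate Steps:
k(b) = b²
G = -4/23 (G = 4²/(-92) = 16*(-1/92) = -4/23 ≈ -0.17391)
q(O, t) = 1267/450096 (q(O, t) = 1/(356 + (48 + 191)/(-311 + 1/(-4/23))) = 1/(356 + 239/(-311 - 23/4)) = 1/(356 + 239/(-1267/4)) = 1/(356 + 239*(-4/1267)) = 1/(356 - 956/1267) = 1/(450096/1267) = 1267/450096)
263061 + q(252, M(9, 13)) = 263061 + 1267/450096 = 118402705123/450096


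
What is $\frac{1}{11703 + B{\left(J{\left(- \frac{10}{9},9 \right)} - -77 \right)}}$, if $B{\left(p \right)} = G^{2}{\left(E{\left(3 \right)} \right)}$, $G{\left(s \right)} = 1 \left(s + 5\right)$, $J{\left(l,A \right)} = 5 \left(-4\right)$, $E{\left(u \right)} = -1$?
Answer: $\frac{1}{11719} \approx 8.5331 \cdot 10^{-5}$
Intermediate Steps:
$J{\left(l,A \right)} = -20$
$G{\left(s \right)} = 5 + s$ ($G{\left(s \right)} = 1 \left(5 + s\right) = 5 + s$)
$B{\left(p \right)} = 16$ ($B{\left(p \right)} = \left(5 - 1\right)^{2} = 4^{2} = 16$)
$\frac{1}{11703 + B{\left(J{\left(- \frac{10}{9},9 \right)} - -77 \right)}} = \frac{1}{11703 + 16} = \frac{1}{11719}$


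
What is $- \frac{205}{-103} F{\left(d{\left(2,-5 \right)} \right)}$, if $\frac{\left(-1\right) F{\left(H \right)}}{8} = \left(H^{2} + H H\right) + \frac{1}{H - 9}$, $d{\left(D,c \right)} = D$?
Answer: $- \frac{90200}{721} \approx -125.1$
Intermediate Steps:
$F{\left(H \right)} = - 16 H^{2} - \frac{8}{-9 + H}$ ($F{\left(H \right)} = - 8 \left(\left(H^{2} + H H\right) + \frac{1}{H - 9}\right) = - 8 \left(\left(H^{2} + H^{2}\right) + \frac{1}{-9 + H}\right) = - 8 \left(2 H^{2} + \frac{1}{-9 + H}\right) = - 8 \left(\frac{1}{-9 + H} + 2 H^{2}\right) = - 16 H^{2} - \frac{8}{-9 + H}$)
$- \frac{205}{-103} F{\left(d{\left(2,-5 \right)} \right)} = - \frac{205}{-103} \frac{8 \left(-1 - 2 \cdot 2^{3} + 18 \cdot 2^{2}\right)}{-9 + 2} = \left(-205\right) \left(- \frac{1}{103}\right) \frac{8 \left(-1 - 16 + 18 \cdot 4\right)}{-7} = \frac{205 \cdot 8 \left(- \frac{1}{7}\right) \left(-1 - 16 + 72\right)}{103} = \frac{205 \cdot 8 \left(- \frac{1}{7}\right) 55}{103} = \frac{205}{103} \left(- \frac{440}{7}\right) = - \frac{90200}{721}$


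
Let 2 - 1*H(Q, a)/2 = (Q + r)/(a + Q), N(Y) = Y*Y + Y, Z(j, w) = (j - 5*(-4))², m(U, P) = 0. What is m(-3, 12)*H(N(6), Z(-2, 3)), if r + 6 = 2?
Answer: 0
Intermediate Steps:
r = -4 (r = -6 + 2 = -4)
Z(j, w) = (20 + j)² (Z(j, w) = (j + 20)² = (20 + j)²)
N(Y) = Y + Y² (N(Y) = Y² + Y = Y + Y²)
H(Q, a) = 4 - 2*(-4 + Q)/(Q + a) (H(Q, a) = 4 - 2*(Q - 4)/(a + Q) = 4 - 2*(-4 + Q)/(Q + a))
m(-3, 12)*H(N(6), Z(-2, 3)) = 0*(2*(4 + 6*(1 + 6) + 2*(20 - 2)²)/(6*(1 + 6) + (20 - 2)²)) = 0*(2*(4 + 6*7 + 2*18²)/(6*7 + 18²)) = 0*(2*(4 + 42 + 2*324)/(42 + 324)) = 0*(2*(4 + 42 + 648)/366) = 0*(2*(1/366)*694) = 0*(694/183) = 0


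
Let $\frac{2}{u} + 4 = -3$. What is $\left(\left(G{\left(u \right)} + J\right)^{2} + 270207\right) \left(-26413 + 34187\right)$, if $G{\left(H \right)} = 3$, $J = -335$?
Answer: $2957470594$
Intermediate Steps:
$u = - \frac{2}{7}$ ($u = \frac{2}{-4 - 3} = \frac{2}{-7} = 2 \left(- \frac{1}{7}\right) = - \frac{2}{7} \approx -0.28571$)
$\left(\left(G{\left(u \right)} + J\right)^{2} + 270207\right) \left(-26413 + 34187\right) = \left(\left(3 - 335\right)^{2} + 270207\right) \left(-26413 + 34187\right) = \left(\left(-332\right)^{2} + 270207\right) 7774 = \left(110224 + 270207\right) 7774 = 380431 \cdot 7774 = 2957470594$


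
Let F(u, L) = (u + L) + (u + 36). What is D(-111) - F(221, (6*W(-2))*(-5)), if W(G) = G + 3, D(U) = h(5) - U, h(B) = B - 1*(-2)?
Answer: -330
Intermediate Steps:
h(B) = 2 + B (h(B) = B + 2 = 2 + B)
D(U) = 7 - U (D(U) = (2 + 5) - U = 7 - U)
W(G) = 3 + G
F(u, L) = 36 + L + 2*u (F(u, L) = (L + u) + (36 + u) = 36 + L + 2*u)
D(-111) - F(221, (6*W(-2))*(-5)) = (7 - 1*(-111)) - (36 + (6*(3 - 2))*(-5) + 2*221) = (7 + 111) - (36 + (6*1)*(-5) + 442) = 118 - (36 + 6*(-5) + 442) = 118 - (36 - 30 + 442) = 118 - 1*448 = 118 - 448 = -330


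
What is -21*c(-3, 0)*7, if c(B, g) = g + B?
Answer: 441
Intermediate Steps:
c(B, g) = B + g
-21*c(-3, 0)*7 = -21*(-3 + 0)*7 = -21*(-3)*7 = 63*7 = 441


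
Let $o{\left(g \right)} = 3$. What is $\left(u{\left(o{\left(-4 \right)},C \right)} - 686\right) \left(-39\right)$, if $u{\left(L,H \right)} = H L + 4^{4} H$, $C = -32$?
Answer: $349986$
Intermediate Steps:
$u{\left(L,H \right)} = 256 H + H L$ ($u{\left(L,H \right)} = H L + 256 H = 256 H + H L$)
$\left(u{\left(o{\left(-4 \right)},C \right)} - 686\right) \left(-39\right) = \left(- 32 \left(256 + 3\right) - 686\right) \left(-39\right) = \left(\left(-32\right) 259 - 686\right) \left(-39\right) = \left(-8288 - 686\right) \left(-39\right) = \left(-8974\right) \left(-39\right) = 349986$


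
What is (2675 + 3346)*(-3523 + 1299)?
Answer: -13390704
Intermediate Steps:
(2675 + 3346)*(-3523 + 1299) = 6021*(-2224) = -13390704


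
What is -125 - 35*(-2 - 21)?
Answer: 680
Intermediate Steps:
-125 - 35*(-2 - 21) = -125 - 35*(-23) = -125 - 1*(-805) = -125 + 805 = 680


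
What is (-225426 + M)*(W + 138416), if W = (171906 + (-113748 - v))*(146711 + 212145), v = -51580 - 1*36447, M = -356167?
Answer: -30510079598002168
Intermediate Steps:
v = -88027 (v = -51580 - 36447 = -88027)
W = 52459364360 (W = (171906 + (-113748 - 1*(-88027)))*(146711 + 212145) = (171906 + (-113748 + 88027))*358856 = (171906 - 25721)*358856 = 146185*358856 = 52459364360)
(-225426 + M)*(W + 138416) = (-225426 - 356167)*(52459364360 + 138416) = -581593*52459502776 = -30510079598002168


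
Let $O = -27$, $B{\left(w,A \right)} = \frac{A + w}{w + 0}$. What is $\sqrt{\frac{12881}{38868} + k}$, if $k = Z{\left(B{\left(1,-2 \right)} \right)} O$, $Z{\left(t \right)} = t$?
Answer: $\frac{\sqrt{10322534289}}{19434} \approx 5.2279$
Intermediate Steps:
$B{\left(w,A \right)} = \frac{A + w}{w}$
$k = 27$ ($k = \frac{-2 + 1}{1} \left(-27\right) = 1 \left(-1\right) \left(-27\right) = \left(-1\right) \left(-27\right) = 27$)
$\sqrt{\frac{12881}{38868} + k} = \sqrt{\frac{12881}{38868} + 27} = \sqrt{\frac{1062317}{38868}} = \frac{\sqrt{10322534289}}{19434}$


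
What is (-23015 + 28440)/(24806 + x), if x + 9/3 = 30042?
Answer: 155/1567 ≈ 0.098915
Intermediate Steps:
x = 30039 (x = -3 + 30042 = 30039)
(-23015 + 28440)/(24806 + x) = (-23015 + 28440)/(24806 + 30039) = 5425/54845 = 5425*(1/54845) = 155/1567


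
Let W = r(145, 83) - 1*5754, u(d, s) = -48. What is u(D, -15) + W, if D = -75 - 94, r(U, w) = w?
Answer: -5719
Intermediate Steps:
D = -169
W = -5671 (W = 83 - 1*5754 = 83 - 5754 = -5671)
u(D, -15) + W = -48 - 5671 = -5719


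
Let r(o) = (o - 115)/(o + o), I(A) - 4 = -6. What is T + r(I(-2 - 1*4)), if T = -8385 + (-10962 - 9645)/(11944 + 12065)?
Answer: -267511745/32012 ≈ -8356.6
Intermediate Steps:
I(A) = -2 (I(A) = 4 - 6 = -2)
T = -67112024/8003 (T = -8385 - 20607/24009 = -8385 - 20607*1/24009 = -8385 - 6869/8003 = -67112024/8003 ≈ -8385.9)
r(o) = (-115 + o)/(2*o) (r(o) = (-115 + o)/((2*o)) = (-115 + o)*(1/(2*o)) = (-115 + o)/(2*o))
T + r(I(-2 - 1*4)) = -67112024/8003 + (1/2)*(-115 - 2)/(-2) = -67112024/8003 + (1/2)*(-1/2)*(-117) = -67112024/8003 + 117/4 = -267511745/32012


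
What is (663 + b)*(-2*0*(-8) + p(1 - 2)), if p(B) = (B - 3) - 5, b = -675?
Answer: 108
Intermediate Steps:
p(B) = -8 + B (p(B) = (-3 + B) - 5 = -8 + B)
(663 + b)*(-2*0*(-8) + p(1 - 2)) = (663 - 675)*(-2*0*(-8) + (-8 + (1 - 2))) = -12*(0*(-8) + (-8 - 1)) = -12*(0 - 9) = -12*(-9) = 108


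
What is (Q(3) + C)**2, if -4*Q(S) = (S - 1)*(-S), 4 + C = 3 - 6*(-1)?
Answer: 169/4 ≈ 42.250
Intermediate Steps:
C = 5 (C = -4 + (3 - 6*(-1)) = -4 + (3 + 6) = -4 + 9 = 5)
Q(S) = S*(-1 + S)/4 (Q(S) = -(S - 1)*(-S)/4 = -(-1 + S)*(-S)/4 = -(-1)*S*(-1 + S)/4 = S*(-1 + S)/4)
(Q(3) + C)**2 = ((1/4)*3*(-1 + 3) + 5)**2 = ((1/4)*3*2 + 5)**2 = (3/2 + 5)**2 = (13/2)**2 = 169/4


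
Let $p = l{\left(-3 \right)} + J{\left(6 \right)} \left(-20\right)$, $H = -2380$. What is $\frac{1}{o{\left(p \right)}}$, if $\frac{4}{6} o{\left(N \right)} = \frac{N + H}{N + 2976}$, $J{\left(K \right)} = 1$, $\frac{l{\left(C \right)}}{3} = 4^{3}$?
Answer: $- \frac{787}{828} \approx -0.95048$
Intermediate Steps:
$l{\left(C \right)} = 192$ ($l{\left(C \right)} = 3 \cdot 4^{3} = 3 \cdot 64 = 192$)
$p = 172$ ($p = 192 + 1 \left(-20\right) = 192 - 20 = 172$)
$o{\left(N \right)} = \frac{3 \left(-2380 + N\right)}{2 \left(2976 + N\right)}$ ($o{\left(N \right)} = \frac{3 \frac{N - 2380}{N + 2976}}{2} = \frac{3 \frac{-2380 + N}{2976 + N}}{2} = \frac{3 \left(-2380 + N\right)}{2 \left(2976 + N\right)}$)
$\frac{1}{o{\left(p \right)}} = \frac{1}{\frac{3}{2} \frac{1}{2976 + 172} \left(-2380 + 172\right)} = \frac{1}{\frac{3}{2} \cdot \frac{1}{3148} \left(-2208\right)} = \frac{1}{- \frac{828}{787}} = - \frac{787}{828}$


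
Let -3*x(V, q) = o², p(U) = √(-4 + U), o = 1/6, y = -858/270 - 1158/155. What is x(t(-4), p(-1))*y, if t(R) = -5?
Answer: 2971/30132 ≈ 0.098599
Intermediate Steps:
y = -2971/279 (y = -858*1/270 - 1158*1/155 = -143/45 - 1158/155 = -2971/279 ≈ -10.649)
o = ⅙ ≈ 0.16667
x(V, q) = -1/108 (x(V, q) = -(⅙)²/3 = -⅓*1/36 = -1/108)
x(t(-4), p(-1))*y = -1/108*(-2971/279) = 2971/30132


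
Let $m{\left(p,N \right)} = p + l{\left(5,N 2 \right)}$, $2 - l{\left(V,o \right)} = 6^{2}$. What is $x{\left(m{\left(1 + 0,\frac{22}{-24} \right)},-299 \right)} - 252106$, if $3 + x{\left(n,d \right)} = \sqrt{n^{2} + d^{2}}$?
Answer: $-252109 + \sqrt{90490} \approx -2.5181 \cdot 10^{5}$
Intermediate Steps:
$l{\left(V,o \right)} = -34$ ($l{\left(V,o \right)} = 2 - 6^{2} = 2 - 36 = -34$)
$m{\left(p,N \right)} = -34 + p$ ($m{\left(p,N \right)} = p - 34 = -34 + p$)
$x{\left(n,d \right)} = -3 + \sqrt{d^{2} + n^{2}}$ ($x{\left(n,d \right)} = -3 + \sqrt{n^{2} + d^{2}} = -3 + \sqrt{d^{2} + n^{2}}$)
$x{\left(m{\left(1 + 0,\frac{22}{-24} \right)},-299 \right)} - 252106 = \left(-3 + \sqrt{\left(-299\right)^{2} + \left(-34 + \left(1 + 0\right)\right)^{2}}\right) - 252106 = \left(-3 + \sqrt{89401 + \left(-34 + 1\right)^{2}}\right) - 252106 = \left(-3 + \sqrt{89401 + \left(-33\right)^{2}}\right) - 252106 = \left(-3 + \sqrt{89401 + 1089}\right) - 252106 = \left(-3 + \sqrt{90490}\right) - 252106 = -252109 + \sqrt{90490}$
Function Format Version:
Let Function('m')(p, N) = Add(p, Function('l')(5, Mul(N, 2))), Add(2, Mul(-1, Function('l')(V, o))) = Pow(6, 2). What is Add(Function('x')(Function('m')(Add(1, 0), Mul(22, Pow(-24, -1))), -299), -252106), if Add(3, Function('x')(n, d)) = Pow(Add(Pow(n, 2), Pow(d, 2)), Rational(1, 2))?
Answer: Add(-252109, Pow(90490, Rational(1, 2))) ≈ -2.5181e+5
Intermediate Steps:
Function('l')(V, o) = -34 (Function('l')(V, o) = Add(2, Mul(-1, Pow(6, 2))) = Add(2, Mul(-1, 36)) = Add(2, -36) = -34)
Function('m')(p, N) = Add(-34, p) (Function('m')(p, N) = Add(p, -34) = Add(-34, p))
Function('x')(n, d) = Add(-3, Pow(Add(Pow(d, 2), Pow(n, 2)), Rational(1, 2))) (Function('x')(n, d) = Add(-3, Pow(Add(Pow(n, 2), Pow(d, 2)), Rational(1, 2))) = Add(-3, Pow(Add(Pow(d, 2), Pow(n, 2)), Rational(1, 2))))
Add(Function('x')(Function('m')(Add(1, 0), Mul(22, Pow(-24, -1))), -299), -252106) = Add(Add(-3, Pow(Add(Pow(-299, 2), Pow(Add(-34, Add(1, 0)), 2)), Rational(1, 2))), -252106) = Add(Add(-3, Pow(Add(89401, Pow(Add(-34, 1), 2)), Rational(1, 2))), -252106) = Add(Add(-3, Pow(Add(89401, Pow(-33, 2)), Rational(1, 2))), -252106) = Add(Add(-3, Pow(Add(89401, 1089), Rational(1, 2))), -252106) = Add(Add(-3, Pow(90490, Rational(1, 2))), -252106) = Add(-252109, Pow(90490, Rational(1, 2)))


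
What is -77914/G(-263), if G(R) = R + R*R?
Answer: -38957/34453 ≈ -1.1307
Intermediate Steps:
G(R) = R + R²
-77914/G(-263) = -77914*(-1/(263*(1 - 263))) = -77914/((-263*(-262))) = -77914/68906 = -77914*1/68906 = -38957/34453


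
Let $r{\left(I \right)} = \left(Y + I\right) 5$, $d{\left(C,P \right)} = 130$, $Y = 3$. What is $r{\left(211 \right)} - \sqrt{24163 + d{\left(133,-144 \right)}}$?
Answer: $1070 - \sqrt{24293} \approx 914.14$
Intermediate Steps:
$r{\left(I \right)} = 15 + 5 I$ ($r{\left(I \right)} = \left(3 + I\right) 5 = 15 + 5 I$)
$r{\left(211 \right)} - \sqrt{24163 + d{\left(133,-144 \right)}} = \left(15 + 5 \cdot 211\right) - \sqrt{24163 + 130} = \left(15 + 1055\right) - \sqrt{24293} = 1070 - \sqrt{24293}$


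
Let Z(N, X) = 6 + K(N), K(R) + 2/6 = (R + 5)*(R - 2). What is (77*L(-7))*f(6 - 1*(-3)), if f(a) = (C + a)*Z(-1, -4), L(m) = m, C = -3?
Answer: 20482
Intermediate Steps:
K(R) = -1/3 + (-2 + R)*(5 + R) (K(R) = -1/3 + (R + 5)*(R - 2) = -1/3 + (5 + R)*(-2 + R) = -1/3 + (-2 + R)*(5 + R))
Z(N, X) = -13/3 + N**2 + 3*N (Z(N, X) = 6 + (-31/3 + N**2 + 3*N) = -13/3 + N**2 + 3*N)
f(a) = 19 - 19*a/3 (f(a) = (-3 + a)*(-13/3 + (-1)**2 + 3*(-1)) = (-3 + a)*(-13/3 + 1 - 3) = (-3 + a)*(-19/3) = 19 - 19*a/3)
(77*L(-7))*f(6 - 1*(-3)) = (77*(-7))*(19 - 19*(6 - 1*(-3))/3) = -539*(19 - 19*(6 + 3)/3) = -539*(19 - 19/3*9) = -539*(19 - 57) = -539*(-38) = 20482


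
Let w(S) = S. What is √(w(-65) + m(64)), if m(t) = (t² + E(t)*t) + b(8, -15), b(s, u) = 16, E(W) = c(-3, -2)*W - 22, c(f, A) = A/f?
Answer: √48327/3 ≈ 73.278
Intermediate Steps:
E(W) = -22 + 2*W/3 (E(W) = (-2/(-3))*W - 22 = (-2*(-⅓))*W - 22 = 2*W/3 - 22 = -22 + 2*W/3)
m(t) = 16 + t² + t*(-22 + 2*t/3) (m(t) = (t² + (-22 + 2*t/3)*t) + 16 = (t² + t*(-22 + 2*t/3)) + 16 = 16 + t² + t*(-22 + 2*t/3))
√(w(-65) + m(64)) = √(-65 + (16 - 22*64 + (5/3)*64²)) = √(-65 + (16 - 1408 + (5/3)*4096)) = √(-65 + (16 - 1408 + 20480/3)) = √(-65 + 16304/3) = √(16109/3) = √48327/3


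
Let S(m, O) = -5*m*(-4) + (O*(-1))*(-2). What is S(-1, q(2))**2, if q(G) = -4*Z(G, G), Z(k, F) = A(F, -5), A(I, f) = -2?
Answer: 16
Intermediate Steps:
Z(k, F) = -2
q(G) = 8 (q(G) = -4*(-2) = 8)
S(m, O) = 2*O + 20*m (S(m, O) = 20*m - O*(-2) = 20*m + 2*O = 2*O + 20*m)
S(-1, q(2))**2 = (2*8 + 20*(-1))**2 = (16 - 20)**2 = (-4)**2 = 16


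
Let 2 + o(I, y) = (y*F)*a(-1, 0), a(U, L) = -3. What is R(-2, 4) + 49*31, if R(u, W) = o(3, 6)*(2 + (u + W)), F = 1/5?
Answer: 7483/5 ≈ 1496.6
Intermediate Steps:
F = ⅕ (F = 1*(⅕) = ⅕ ≈ 0.20000)
o(I, y) = -2 - 3*y/5 (o(I, y) = -2 + (y*(⅕))*(-3) = -2 + (y/5)*(-3) = -2 - 3*y/5)
R(u, W) = -56/5 - 28*W/5 - 28*u/5 (R(u, W) = (-2 - ⅗*6)*(2 + (u + W)) = (-2 - 18/5)*(2 + (W + u)) = -28*(2 + W + u)/5 = -56/5 - 28*W/5 - 28*u/5)
R(-2, 4) + 49*31 = (-56/5 - 28/5*4 - 28/5*(-2)) + 49*31 = (-56/5 - 112/5 + 56/5) + 1519 = -112/5 + 1519 = 7483/5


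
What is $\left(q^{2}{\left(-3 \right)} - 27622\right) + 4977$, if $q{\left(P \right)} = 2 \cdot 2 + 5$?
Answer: $-22564$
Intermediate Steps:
$q{\left(P \right)} = 9$ ($q{\left(P \right)} = 4 + 5 = 9$)
$\left(q^{2}{\left(-3 \right)} - 27622\right) + 4977 = \left(9^{2} - 27622\right) + 4977 = \left(81 - 27622\right) + 4977 = -27541 + 4977 = -22564$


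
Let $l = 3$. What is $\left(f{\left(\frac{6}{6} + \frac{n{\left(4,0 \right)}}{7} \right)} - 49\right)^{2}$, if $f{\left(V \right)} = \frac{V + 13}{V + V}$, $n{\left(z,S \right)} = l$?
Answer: $\frac{772641}{400} \approx 1931.6$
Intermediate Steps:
$n{\left(z,S \right)} = 3$
$f{\left(V \right)} = \frac{13 + V}{2 V}$
$\left(f{\left(\frac{6}{6} + \frac{n{\left(4,0 \right)}}{7} \right)} - 49\right)^{2} = \left(\frac{13 + \left(\frac{6}{6} + \frac{3}{7}\right)}{2 \left(\frac{6}{6} + \frac{3}{7}\right)} - 49\right)^{2} = \left(\frac{13 + \left(6 \cdot \frac{1}{6} + 3 \cdot \frac{1}{7}\right)}{2 \left(6 \cdot \frac{1}{6} + 3 \cdot \frac{1}{7}\right)} - 49\right)^{2} = \left(\frac{13 + \left(1 + \frac{3}{7}\right)}{2 \left(1 + \frac{3}{7}\right)} - 49\right)^{2} = \left(\frac{13 + \frac{10}{7}}{2 \cdot \frac{10}{7}} - 49\right)^{2} = \left(\frac{1}{2} \cdot \frac{7}{10} \cdot \frac{101}{7} - 49\right)^{2} = \left(\frac{101}{20} - 49\right)^{2} = \left(- \frac{879}{20}\right)^{2} = \frac{772641}{400}$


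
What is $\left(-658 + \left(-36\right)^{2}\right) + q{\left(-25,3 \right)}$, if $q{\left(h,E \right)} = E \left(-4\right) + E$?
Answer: $629$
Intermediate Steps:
$q{\left(h,E \right)} = - 3 E$ ($q{\left(h,E \right)} = - 4 E + E = - 3 E$)
$\left(-658 + \left(-36\right)^{2}\right) + q{\left(-25,3 \right)} = \left(-658 + \left(-36\right)^{2}\right) - 9 = \left(-658 + 1296\right) - 9 = 638 - 9 = 629$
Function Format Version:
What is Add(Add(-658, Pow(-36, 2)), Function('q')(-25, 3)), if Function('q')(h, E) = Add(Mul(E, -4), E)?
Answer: 629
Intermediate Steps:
Function('q')(h, E) = Mul(-3, E) (Function('q')(h, E) = Add(Mul(-4, E), E) = Mul(-3, E))
Add(Add(-658, Pow(-36, 2)), Function('q')(-25, 3)) = Add(Add(-658, Pow(-36, 2)), Mul(-3, 3)) = Add(Add(-658, 1296), -9) = Add(638, -9) = 629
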